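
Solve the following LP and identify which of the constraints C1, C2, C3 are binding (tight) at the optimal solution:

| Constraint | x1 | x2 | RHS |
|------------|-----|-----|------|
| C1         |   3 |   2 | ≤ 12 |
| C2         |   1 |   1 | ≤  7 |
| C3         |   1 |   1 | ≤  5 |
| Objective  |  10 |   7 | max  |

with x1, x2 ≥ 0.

At x1 = 2, x2 = 3, compute slack b - a·x for each constraint:
  C1: 12 − 12 = 0  (binding)
  C2: 7 − 5 = 2  (slack)
  C3: 5 − 5 = 0  (binding)

Optimal: x1 = 2, x2 = 3
Binding: C1, C3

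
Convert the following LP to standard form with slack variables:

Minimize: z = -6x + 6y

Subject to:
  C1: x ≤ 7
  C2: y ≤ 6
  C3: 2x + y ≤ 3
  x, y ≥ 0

min z = -6x + 6y

s.t.
  x + s1 = 7
  y + s2 = 6
  2x + y + s3 = 3
  x, y, s1, s2, s3 ≥ 0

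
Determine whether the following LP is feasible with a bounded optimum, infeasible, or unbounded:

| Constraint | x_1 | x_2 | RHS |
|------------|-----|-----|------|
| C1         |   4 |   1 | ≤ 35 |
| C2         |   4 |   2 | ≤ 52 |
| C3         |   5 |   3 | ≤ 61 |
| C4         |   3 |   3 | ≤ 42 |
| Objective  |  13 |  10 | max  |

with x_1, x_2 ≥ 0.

Feasible with a bounded optimal solution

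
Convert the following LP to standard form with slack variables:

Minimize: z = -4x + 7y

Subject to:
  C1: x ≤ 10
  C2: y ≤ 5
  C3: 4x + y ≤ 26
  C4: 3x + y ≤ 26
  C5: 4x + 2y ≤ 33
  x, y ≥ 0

min z = -4x + 7y

s.t.
  x + s1 = 10
  y + s2 = 5
  4x + y + s3 = 26
  3x + y + s4 = 26
  4x + 2y + s5 = 33
  x, y, s1, s2, s3, s4, s5 ≥ 0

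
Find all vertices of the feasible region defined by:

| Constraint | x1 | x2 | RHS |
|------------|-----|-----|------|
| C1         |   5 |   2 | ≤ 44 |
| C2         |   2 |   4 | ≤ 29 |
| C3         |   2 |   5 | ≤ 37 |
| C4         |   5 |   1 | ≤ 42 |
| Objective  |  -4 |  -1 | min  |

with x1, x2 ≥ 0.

(0, 0), (8.4, 0), (8, 2), (7.375, 3.562), (0, 7.25)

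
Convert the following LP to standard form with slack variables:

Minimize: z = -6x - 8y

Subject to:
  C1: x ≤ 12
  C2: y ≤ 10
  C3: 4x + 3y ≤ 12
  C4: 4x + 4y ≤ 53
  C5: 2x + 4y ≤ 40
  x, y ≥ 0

min z = -6x - 8y

s.t.
  x + s1 = 12
  y + s2 = 10
  4x + 3y + s3 = 12
  4x + 4y + s4 = 53
  2x + 4y + s5 = 40
  x, y, s1, s2, s3, s4, s5 ≥ 0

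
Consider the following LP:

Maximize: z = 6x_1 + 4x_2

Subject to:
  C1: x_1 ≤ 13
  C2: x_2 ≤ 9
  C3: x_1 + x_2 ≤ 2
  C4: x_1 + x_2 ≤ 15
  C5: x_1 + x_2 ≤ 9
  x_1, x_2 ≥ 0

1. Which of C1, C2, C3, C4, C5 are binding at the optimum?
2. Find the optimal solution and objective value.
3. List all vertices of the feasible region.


1. C3
2. x_1 = 2, x_2 = 0, z = 12
3. (0, 0), (2, 0), (0, 2)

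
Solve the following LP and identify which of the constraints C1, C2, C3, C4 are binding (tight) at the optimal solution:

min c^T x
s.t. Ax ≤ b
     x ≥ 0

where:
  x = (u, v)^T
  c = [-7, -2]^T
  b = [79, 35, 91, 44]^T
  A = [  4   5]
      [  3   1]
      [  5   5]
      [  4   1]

At u = 9, v = 8, compute slack b - a·x for each constraint:
  C1: 79 − 76 = 3  (slack)
  C2: 35 − 35 = 0  (binding)
  C3: 91 − 85 = 6  (slack)
  C4: 44 − 44 = 0  (binding)

Optimal: u = 9, v = 8
Binding: C2, C4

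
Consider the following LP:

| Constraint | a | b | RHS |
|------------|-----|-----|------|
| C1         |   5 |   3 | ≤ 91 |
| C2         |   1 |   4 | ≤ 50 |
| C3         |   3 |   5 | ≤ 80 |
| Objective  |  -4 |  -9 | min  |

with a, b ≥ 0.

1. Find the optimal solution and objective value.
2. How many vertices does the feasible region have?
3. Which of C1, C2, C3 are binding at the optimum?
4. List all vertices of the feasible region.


1. a = 10, b = 10, z = -130
2. 5
3. C2, C3
4. (0, 0), (18.2, 0), (13.44, 7.938), (10, 10), (0, 12.5)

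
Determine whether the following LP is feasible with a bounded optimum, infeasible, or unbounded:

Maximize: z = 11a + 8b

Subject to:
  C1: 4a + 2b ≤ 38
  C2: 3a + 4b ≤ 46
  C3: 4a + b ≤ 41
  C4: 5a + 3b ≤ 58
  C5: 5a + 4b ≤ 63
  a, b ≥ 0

Feasible with a bounded optimal solution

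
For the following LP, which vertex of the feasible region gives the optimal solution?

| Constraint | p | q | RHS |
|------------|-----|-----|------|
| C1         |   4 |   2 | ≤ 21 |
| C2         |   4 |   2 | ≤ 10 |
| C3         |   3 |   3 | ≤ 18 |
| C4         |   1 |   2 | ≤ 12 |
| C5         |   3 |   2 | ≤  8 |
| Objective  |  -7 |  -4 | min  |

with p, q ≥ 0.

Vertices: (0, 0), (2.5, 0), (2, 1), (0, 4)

Evaluate the objective at each vertex of the feasible region:
  z(0, 0) = 0
  z(2.5, 0) = -17.5
  z(2, 1) = -18  ←
  z(0, 4) = -16
The minimum is at p = 2, q = 1.

(2, 1)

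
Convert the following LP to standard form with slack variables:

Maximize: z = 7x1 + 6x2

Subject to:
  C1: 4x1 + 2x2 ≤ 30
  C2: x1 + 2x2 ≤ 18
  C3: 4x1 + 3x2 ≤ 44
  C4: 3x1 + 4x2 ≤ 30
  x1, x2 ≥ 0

max z = 7x1 + 6x2

s.t.
  4x1 + 2x2 + s1 = 30
  x1 + 2x2 + s2 = 18
  4x1 + 3x2 + s3 = 44
  3x1 + 4x2 + s4 = 30
  x1, x2, s1, s2, s3, s4 ≥ 0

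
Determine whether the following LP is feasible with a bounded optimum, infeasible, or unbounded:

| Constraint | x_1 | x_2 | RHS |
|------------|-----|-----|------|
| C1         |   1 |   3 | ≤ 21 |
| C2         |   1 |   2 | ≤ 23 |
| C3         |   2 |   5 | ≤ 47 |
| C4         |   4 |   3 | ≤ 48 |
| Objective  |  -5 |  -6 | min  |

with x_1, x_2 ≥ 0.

Feasible with a bounded optimal solution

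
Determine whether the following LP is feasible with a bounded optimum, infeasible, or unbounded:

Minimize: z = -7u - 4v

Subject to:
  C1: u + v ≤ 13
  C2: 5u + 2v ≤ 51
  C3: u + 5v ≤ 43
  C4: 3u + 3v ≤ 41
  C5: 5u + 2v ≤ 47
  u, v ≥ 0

Feasible with a bounded optimal solution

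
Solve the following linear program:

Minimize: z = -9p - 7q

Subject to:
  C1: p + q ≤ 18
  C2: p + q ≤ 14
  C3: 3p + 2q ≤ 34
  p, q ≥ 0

Evaluate the objective at each vertex of the feasible region:
  z(0, 0) = 0
  z(11.33, 0) = -102
  z(6, 8) = -110  ←
  z(0, 14) = -98
The minimum is at p = 6, q = 8.

p = 6, q = 8, z = -110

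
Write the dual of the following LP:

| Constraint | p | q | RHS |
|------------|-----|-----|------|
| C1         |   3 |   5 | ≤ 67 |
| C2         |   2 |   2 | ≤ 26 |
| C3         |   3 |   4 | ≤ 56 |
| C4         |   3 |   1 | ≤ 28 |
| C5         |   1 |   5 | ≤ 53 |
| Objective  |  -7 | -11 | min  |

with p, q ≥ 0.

Primal min cᵀx s.t. Ax ≤ b, x ≥ 0  →  Dual max −bᵀy s.t. Aᵀy ≥ −c, y ≥ 0.

Maximize: z = -67y1 - 26y2 - 56y3 - 28y4 - 53y5

Subject to:
  3y1 + 2y2 + 3y3 + 3y4 + y5 ≥ 7
  5y1 + 2y2 + 4y3 + y4 + 5y5 ≥ 11
  y1, y2, y3, y4, y5 ≥ 0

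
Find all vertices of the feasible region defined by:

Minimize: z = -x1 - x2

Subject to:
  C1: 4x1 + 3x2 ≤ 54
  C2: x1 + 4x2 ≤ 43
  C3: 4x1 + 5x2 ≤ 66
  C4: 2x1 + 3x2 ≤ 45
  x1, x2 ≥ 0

(0, 0), (13.5, 0), (9, 6), (4.455, 9.636), (0, 10.75)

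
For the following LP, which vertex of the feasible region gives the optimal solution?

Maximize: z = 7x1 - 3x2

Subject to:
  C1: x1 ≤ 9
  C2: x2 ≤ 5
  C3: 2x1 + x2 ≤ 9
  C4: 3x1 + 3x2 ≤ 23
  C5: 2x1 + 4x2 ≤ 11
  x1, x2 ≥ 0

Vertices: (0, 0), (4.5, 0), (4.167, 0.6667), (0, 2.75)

Evaluate the objective at each vertex of the feasible region:
  z(0, 0) = 0
  z(4.5, 0) = 31.5  ←
  z(4.167, 0.6667) = 27.17
  z(0, 2.75) = -8.25
The maximum is at x1 = 4.5, x2 = 0.

(4.5, 0)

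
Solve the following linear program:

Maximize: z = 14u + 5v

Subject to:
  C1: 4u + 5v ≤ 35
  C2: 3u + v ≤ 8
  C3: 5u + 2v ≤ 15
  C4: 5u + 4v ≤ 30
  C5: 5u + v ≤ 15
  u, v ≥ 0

Evaluate the objective at each vertex of the feasible region:
  z(0, 0) = 0
  z(2.667, 0) = 37.33
  z(1, 5) = 39  ←
  z(0.2941, 6.765) = 37.94
  z(0, 7) = 35
The maximum is at u = 1, v = 5.

u = 1, v = 5, z = 39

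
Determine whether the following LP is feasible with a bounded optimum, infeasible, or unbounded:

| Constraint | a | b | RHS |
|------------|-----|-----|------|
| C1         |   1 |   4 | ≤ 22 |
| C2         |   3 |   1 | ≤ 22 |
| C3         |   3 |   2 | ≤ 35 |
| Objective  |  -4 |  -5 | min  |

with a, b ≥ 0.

Feasible with a bounded optimal solution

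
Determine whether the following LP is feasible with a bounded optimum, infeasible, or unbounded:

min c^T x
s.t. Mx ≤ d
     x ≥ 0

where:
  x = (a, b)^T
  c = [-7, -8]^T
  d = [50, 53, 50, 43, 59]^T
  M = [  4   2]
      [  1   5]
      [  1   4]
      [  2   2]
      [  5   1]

Feasible with a bounded optimal solution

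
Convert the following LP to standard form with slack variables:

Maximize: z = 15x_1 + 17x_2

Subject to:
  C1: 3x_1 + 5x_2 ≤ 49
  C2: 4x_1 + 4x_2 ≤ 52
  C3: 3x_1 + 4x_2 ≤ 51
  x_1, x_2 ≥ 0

max z = 15x_1 + 17x_2

s.t.
  3x_1 + 5x_2 + s1 = 49
  4x_1 + 4x_2 + s2 = 52
  3x_1 + 4x_2 + s3 = 51
  x_1, x_2, s1, s2, s3 ≥ 0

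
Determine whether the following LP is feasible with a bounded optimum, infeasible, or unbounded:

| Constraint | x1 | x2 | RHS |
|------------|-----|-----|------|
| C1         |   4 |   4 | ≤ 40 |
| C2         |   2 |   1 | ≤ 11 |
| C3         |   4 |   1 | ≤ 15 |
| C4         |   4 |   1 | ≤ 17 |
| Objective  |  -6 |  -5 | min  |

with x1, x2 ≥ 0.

Feasible with a bounded optimal solution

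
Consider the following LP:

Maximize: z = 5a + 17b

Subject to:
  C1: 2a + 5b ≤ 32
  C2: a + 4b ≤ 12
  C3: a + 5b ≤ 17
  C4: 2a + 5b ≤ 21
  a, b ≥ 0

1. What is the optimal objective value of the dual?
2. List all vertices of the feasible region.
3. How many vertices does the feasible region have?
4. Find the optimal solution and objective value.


1. 57
2. (0, 0), (10.5, 0), (8, 1), (0, 3)
3. 4
4. a = 8, b = 1, z = 57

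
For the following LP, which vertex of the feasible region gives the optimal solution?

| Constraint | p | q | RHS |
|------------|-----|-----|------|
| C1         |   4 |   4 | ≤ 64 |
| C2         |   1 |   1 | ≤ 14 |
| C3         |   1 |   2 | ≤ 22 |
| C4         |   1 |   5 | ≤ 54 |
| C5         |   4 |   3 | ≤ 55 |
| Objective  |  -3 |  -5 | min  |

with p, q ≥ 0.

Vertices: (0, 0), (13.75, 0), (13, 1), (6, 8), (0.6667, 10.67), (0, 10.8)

Evaluate the objective at each vertex of the feasible region:
  z(0, 0) = 0
  z(13.75, 0) = -41.25
  z(13, 1) = -44
  z(6, 8) = -58  ←
  z(0.6667, 10.67) = -55.33
  z(0, 10.8) = -54
The minimum is at p = 6, q = 8.

(6, 8)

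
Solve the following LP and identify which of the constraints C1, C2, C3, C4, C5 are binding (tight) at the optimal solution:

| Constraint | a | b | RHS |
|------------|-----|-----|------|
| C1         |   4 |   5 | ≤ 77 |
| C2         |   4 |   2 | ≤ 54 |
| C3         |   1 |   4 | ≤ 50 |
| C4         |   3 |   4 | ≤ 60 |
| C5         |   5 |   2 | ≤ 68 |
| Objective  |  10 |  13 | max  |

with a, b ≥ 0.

At a = 8, b = 9, compute slack b - a·x for each constraint:
  C1: 77 − 77 = 0  (binding)
  C2: 54 − 50 = 4  (slack)
  C3: 50 − 44 = 6  (slack)
  C4: 60 − 60 = 0  (binding)
  C5: 68 − 58 = 10  (slack)

Optimal: a = 8, b = 9
Binding: C1, C4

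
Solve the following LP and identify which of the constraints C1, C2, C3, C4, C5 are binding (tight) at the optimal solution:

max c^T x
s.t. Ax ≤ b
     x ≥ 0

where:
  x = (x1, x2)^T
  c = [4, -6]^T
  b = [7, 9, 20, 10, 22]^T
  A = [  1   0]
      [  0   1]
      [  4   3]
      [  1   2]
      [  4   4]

At x1 = 5, x2 = 0, compute slack b - a·x for each constraint:
  C1: 7 − 5 = 2  (slack)
  C2: 9 − 0 = 9  (slack)
  C3: 20 − 20 = 0  (binding)
  C4: 10 − 5 = 5  (slack)
  C5: 22 − 20 = 2  (slack)

Optimal: x1 = 5, x2 = 0
Binding: C3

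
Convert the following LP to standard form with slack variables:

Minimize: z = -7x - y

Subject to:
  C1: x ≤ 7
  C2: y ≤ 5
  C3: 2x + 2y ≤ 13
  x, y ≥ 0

min z = -7x - y

s.t.
  x + s1 = 7
  y + s2 = 5
  2x + 2y + s3 = 13
  x, y, s1, s2, s3 ≥ 0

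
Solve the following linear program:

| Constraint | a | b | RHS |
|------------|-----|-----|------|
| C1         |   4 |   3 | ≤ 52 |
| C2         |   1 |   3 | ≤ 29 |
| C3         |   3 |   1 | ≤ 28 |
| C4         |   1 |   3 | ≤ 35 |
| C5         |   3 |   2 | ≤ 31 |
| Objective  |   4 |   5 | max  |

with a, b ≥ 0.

Evaluate the objective at each vertex of the feasible region:
  z(0, 0) = 0
  z(9.333, 0) = 37.33
  z(8.333, 3) = 48.33
  z(5, 8) = 60  ←
  z(0, 9.667) = 48.33
The maximum is at a = 5, b = 8.

a = 5, b = 8, z = 60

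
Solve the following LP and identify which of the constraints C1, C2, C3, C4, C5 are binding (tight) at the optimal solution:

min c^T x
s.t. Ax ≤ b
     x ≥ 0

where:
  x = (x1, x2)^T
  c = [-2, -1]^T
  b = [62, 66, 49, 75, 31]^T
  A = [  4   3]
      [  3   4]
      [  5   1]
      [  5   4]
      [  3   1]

At x1 = 7, x2 = 10, compute slack b - a·x for each constraint:
  C1: 62 − 58 = 4  (slack)
  C2: 66 − 61 = 5  (slack)
  C3: 49 − 45 = 4  (slack)
  C4: 75 − 75 = 0  (binding)
  C5: 31 − 31 = 0  (binding)

Optimal: x1 = 7, x2 = 10
Binding: C4, C5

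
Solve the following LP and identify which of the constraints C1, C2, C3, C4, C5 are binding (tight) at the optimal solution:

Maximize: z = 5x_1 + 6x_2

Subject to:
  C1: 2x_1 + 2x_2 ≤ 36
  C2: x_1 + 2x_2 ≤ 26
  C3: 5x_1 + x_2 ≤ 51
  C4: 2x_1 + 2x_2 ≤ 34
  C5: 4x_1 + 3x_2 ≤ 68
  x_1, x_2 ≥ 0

At x_1 = 8, x_2 = 9, compute slack b - a·x for each constraint:
  C1: 36 − 34 = 2  (slack)
  C2: 26 − 26 = 0  (binding)
  C3: 51 − 49 = 2  (slack)
  C4: 34 − 34 = 0  (binding)
  C5: 68 − 59 = 9  (slack)

Optimal: x_1 = 8, x_2 = 9
Binding: C2, C4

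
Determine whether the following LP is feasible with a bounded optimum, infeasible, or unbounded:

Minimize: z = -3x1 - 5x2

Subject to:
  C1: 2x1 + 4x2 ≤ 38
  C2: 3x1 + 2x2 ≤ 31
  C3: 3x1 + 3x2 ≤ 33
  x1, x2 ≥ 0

Feasible with a bounded optimal solution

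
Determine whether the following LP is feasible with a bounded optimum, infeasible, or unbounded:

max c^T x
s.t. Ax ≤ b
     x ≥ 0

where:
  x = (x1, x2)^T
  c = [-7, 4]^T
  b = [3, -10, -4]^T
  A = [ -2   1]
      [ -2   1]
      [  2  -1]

Infeasible (no feasible solution exists)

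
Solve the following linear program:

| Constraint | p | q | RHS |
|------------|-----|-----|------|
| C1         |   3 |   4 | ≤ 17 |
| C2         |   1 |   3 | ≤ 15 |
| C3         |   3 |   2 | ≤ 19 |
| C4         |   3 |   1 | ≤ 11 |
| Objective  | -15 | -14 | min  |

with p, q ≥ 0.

Evaluate the objective at each vertex of the feasible region:
  z(0, 0) = 0
  z(3.667, 0) = -55
  z(3, 2) = -73  ←
  z(0, 4.25) = -59.5
The minimum is at p = 3, q = 2.

p = 3, q = 2, z = -73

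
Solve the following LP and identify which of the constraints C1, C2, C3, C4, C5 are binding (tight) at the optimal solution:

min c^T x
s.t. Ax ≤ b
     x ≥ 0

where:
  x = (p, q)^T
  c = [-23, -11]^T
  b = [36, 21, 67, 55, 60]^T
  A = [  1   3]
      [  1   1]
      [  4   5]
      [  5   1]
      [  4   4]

At p = 10, q = 5, compute slack b - a·x for each constraint:
  C1: 36 − 25 = 11  (slack)
  C2: 21 − 15 = 6  (slack)
  C3: 67 − 65 = 2  (slack)
  C4: 55 − 55 = 0  (binding)
  C5: 60 − 60 = 0  (binding)

Optimal: p = 10, q = 5
Binding: C4, C5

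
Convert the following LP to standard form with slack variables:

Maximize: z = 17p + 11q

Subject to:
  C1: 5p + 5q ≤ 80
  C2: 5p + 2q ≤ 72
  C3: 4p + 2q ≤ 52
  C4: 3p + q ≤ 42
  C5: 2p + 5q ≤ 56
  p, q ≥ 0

max z = 17p + 11q

s.t.
  5p + 5q + s1 = 80
  5p + 2q + s2 = 72
  4p + 2q + s3 = 52
  3p + q + s4 = 42
  2p + 5q + s5 = 56
  p, q, s1, s2, s3, s4, s5 ≥ 0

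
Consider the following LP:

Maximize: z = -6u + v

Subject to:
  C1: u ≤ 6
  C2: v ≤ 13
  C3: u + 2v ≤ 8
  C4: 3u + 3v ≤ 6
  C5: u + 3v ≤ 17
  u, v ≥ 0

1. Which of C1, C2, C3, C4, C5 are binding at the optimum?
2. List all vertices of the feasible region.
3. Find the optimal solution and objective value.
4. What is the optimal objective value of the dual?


1. C4
2. (0, 0), (2, 0), (0, 2)
3. u = 0, v = 2, z = 2
4. 2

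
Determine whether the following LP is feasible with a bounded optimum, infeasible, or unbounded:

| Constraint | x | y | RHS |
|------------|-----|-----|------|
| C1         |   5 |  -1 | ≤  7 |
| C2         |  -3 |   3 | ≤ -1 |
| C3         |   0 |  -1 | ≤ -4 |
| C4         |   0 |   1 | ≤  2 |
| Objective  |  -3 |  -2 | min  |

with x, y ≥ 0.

Infeasible (no feasible solution exists)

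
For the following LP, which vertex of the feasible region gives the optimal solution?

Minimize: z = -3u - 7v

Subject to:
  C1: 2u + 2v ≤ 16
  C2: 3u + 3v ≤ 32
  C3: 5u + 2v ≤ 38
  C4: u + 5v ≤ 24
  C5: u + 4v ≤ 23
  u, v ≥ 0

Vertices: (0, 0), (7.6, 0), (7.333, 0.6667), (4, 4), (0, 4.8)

Evaluate the objective at each vertex of the feasible region:
  z(0, 0) = 0
  z(7.6, 0) = -22.8
  z(7.333, 0.6667) = -26.67
  z(4, 4) = -40  ←
  z(0, 4.8) = -33.6
The minimum is at u = 4, v = 4.

(4, 4)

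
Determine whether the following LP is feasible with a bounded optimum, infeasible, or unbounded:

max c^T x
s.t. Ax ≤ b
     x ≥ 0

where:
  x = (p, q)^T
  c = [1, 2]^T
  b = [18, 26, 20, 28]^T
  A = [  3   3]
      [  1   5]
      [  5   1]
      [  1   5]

Feasible with a bounded optimal solution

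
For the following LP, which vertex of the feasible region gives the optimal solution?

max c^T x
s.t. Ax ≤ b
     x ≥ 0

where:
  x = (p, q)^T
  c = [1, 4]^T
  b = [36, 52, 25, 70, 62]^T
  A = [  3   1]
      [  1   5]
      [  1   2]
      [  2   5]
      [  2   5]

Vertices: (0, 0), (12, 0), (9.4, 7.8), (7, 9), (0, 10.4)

Evaluate the objective at each vertex of the feasible region:
  z(0, 0) = 0
  z(12, 0) = 12
  z(9.4, 7.8) = 40.6
  z(7, 9) = 43  ←
  z(0, 10.4) = 41.6
The maximum is at p = 7, q = 9.

(7, 9)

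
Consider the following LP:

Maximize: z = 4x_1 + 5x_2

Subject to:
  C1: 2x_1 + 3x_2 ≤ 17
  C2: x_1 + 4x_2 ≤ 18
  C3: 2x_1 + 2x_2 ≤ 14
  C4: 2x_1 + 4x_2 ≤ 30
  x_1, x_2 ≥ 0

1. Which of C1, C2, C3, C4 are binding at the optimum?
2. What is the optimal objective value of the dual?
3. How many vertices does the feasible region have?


1. C1, C3
2. 31
3. 5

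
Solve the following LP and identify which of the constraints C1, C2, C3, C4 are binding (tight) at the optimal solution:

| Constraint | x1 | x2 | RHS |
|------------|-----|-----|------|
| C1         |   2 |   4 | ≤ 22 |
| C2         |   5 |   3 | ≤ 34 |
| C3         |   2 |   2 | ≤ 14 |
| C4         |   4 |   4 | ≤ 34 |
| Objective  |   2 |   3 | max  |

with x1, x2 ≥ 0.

At x1 = 3, x2 = 4, compute slack b - a·x for each constraint:
  C1: 22 − 22 = 0  (binding)
  C2: 34 − 27 = 7  (slack)
  C3: 14 − 14 = 0  (binding)
  C4: 34 − 28 = 6  (slack)

Optimal: x1 = 3, x2 = 4
Binding: C1, C3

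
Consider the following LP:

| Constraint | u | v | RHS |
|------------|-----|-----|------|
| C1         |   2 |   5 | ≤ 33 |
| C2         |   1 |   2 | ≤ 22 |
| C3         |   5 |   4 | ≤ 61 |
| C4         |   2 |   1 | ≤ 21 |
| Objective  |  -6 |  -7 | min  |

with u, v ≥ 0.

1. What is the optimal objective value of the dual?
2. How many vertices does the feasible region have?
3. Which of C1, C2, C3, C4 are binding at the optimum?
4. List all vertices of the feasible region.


1. -75
2. 4
3. C1, C4
4. (0, 0), (10.5, 0), (9, 3), (0, 6.6)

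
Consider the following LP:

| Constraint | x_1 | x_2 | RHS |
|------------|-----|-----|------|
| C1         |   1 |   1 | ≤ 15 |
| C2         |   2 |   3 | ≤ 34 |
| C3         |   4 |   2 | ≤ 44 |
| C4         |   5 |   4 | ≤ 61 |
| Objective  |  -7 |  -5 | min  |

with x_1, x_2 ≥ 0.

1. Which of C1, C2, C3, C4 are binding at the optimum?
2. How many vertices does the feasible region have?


1. C3, C4
2. 5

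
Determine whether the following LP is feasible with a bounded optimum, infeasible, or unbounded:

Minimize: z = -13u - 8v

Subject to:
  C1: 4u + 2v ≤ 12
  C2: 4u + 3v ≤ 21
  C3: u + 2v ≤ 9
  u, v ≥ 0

Feasible with a bounded optimal solution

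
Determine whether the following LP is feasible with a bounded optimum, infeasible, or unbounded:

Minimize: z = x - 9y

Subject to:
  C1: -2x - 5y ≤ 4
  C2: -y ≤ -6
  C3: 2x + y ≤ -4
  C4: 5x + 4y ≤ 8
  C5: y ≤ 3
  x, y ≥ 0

Infeasible (no feasible solution exists)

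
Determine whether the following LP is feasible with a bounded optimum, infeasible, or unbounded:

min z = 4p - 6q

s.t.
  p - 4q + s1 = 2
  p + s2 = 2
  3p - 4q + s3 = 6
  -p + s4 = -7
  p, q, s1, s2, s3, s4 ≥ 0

Infeasible (no feasible solution exists)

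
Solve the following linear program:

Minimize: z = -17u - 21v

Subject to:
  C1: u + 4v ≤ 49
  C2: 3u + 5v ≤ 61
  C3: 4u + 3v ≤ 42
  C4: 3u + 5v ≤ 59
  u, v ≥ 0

Evaluate the objective at each vertex of the feasible region:
  z(0, 0) = 0
  z(10.5, 0) = -178.5
  z(3, 10) = -261  ←
  z(0, 11.8) = -247.8
The minimum is at u = 3, v = 10.

u = 3, v = 10, z = -261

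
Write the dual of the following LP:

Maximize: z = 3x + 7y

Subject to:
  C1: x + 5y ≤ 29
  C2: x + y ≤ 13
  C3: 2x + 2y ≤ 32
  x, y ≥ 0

Primal max cᵀx s.t. Ax ≤ b, x ≥ 0  →  Dual min bᵀy s.t. Aᵀy ≥ c, y ≥ 0.

Minimize: z = 29y1 + 13y2 + 32y3

Subject to:
  y1 + y2 + 2y3 ≥ 3
  5y1 + y2 + 2y3 ≥ 7
  y1, y2, y3 ≥ 0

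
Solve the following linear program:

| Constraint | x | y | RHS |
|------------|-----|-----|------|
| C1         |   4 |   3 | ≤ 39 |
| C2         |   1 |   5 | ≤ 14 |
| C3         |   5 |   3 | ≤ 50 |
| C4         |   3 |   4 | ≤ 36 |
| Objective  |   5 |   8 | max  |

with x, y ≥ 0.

Evaluate the objective at each vertex of the feasible region:
  z(0, 0) = 0
  z(9.75, 0) = 48.75
  z(9, 1) = 53  ←
  z(0, 2.8) = 22.4
The maximum is at x = 9, y = 1.

x = 9, y = 1, z = 53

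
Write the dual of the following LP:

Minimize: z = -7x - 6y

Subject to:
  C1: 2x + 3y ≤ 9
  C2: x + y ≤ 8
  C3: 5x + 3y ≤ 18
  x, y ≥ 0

Primal min cᵀx s.t. Ax ≤ b, x ≥ 0  →  Dual max −bᵀy s.t. Aᵀy ≥ −c, y ≥ 0.

Maximize: z = -9y1 - 8y2 - 18y3

Subject to:
  2y1 + y2 + 5y3 ≥ 7
  3y1 + y2 + 3y3 ≥ 6
  y1, y2, y3 ≥ 0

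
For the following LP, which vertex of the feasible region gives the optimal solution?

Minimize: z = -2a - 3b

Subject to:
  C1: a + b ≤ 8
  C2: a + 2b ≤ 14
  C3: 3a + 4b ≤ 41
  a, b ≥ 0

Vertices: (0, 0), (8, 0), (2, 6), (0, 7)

Evaluate the objective at each vertex of the feasible region:
  z(0, 0) = 0
  z(8, 0) = -16
  z(2, 6) = -22  ←
  z(0, 7) = -21
The minimum is at a = 2, b = 6.

(2, 6)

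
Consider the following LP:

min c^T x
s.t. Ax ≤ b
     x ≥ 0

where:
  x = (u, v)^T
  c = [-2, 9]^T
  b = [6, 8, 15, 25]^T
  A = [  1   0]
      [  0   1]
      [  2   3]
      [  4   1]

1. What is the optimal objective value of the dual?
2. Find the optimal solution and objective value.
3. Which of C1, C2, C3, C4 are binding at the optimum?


1. -12
2. u = 6, v = 0, z = -12
3. C1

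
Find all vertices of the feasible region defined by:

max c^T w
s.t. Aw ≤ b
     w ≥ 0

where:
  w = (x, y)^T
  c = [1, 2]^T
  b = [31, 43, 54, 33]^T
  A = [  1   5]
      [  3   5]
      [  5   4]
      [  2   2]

(0, 0), (10.8, 0), (7.538, 4.077), (6, 5), (0, 6.2)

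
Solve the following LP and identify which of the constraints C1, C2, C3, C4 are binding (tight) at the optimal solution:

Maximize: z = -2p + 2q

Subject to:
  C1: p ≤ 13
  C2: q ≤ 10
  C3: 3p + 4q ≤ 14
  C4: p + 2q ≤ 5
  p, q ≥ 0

At p = 0, q = 2.5, compute slack b - a·x for each constraint:
  C1: 13 − 0 = 13  (slack)
  C2: 10 − 2.5 = 7.5  (slack)
  C3: 14 − 10 = 4  (slack)
  C4: 5 − 5 = 0  (binding)

Optimal: p = 0, q = 2.5
Binding: C4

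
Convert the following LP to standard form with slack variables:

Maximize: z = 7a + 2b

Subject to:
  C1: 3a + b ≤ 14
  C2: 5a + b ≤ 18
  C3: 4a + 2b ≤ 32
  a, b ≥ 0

max z = 7a + 2b

s.t.
  3a + b + s1 = 14
  5a + b + s2 = 18
  4a + 2b + s3 = 32
  a, b, s1, s2, s3 ≥ 0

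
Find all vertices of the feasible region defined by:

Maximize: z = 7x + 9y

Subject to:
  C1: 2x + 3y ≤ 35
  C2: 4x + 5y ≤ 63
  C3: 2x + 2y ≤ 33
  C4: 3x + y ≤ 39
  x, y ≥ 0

(0, 0), (13, 0), (12, 3), (7, 7), (0, 11.67)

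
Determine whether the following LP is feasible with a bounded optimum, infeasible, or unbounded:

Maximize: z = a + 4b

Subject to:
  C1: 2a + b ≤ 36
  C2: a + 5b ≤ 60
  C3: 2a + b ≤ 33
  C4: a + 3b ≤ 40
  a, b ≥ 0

Feasible with a bounded optimal solution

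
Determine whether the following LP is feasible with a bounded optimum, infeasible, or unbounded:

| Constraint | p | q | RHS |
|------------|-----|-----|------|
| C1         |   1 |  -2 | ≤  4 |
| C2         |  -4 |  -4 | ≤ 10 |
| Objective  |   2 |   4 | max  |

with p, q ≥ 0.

Unbounded (objective can increase without bound)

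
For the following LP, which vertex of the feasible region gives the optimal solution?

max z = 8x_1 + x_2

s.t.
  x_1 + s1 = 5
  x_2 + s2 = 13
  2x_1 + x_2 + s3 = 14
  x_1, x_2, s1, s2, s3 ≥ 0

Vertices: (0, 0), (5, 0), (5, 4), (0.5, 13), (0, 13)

Evaluate the objective at each vertex of the feasible region:
  z(0, 0) = 0
  z(5, 0) = 40
  z(5, 4) = 44  ←
  z(0.5, 13) = 17
  z(0, 13) = 13
The maximum is at x_1 = 5, x_2 = 4.

(5, 4)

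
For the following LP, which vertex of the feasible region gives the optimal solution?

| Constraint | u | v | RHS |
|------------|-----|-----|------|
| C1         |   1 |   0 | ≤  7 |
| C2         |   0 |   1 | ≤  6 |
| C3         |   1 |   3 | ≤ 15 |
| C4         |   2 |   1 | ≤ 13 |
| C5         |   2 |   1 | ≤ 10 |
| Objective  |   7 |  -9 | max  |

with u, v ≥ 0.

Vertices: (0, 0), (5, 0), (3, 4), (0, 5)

Evaluate the objective at each vertex of the feasible region:
  z(0, 0) = 0
  z(5, 0) = 35  ←
  z(3, 4) = -15
  z(0, 5) = -45
The maximum is at u = 5, v = 0.

(5, 0)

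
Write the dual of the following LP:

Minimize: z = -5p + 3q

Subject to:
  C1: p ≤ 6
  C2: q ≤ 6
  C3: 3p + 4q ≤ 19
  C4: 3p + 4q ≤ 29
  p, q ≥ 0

Primal min cᵀx s.t. Ax ≤ b, x ≥ 0  →  Dual max −bᵀy s.t. Aᵀy ≥ −c, y ≥ 0.

Maximize: z = -6y1 - 6y2 - 19y3 - 29y4

Subject to:
  y1 + 3y3 + 3y4 ≥ 5
  y2 + 4y3 + 4y4 ≥ -3
  y1, y2, y3, y4 ≥ 0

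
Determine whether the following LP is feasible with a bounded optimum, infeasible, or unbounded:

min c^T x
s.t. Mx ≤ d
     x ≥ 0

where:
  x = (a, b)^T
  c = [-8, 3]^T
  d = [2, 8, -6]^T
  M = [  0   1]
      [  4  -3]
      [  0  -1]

Infeasible (no feasible solution exists)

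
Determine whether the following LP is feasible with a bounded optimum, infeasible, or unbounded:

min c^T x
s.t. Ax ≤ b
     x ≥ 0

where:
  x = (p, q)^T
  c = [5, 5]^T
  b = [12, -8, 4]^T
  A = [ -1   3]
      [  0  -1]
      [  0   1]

Infeasible (no feasible solution exists)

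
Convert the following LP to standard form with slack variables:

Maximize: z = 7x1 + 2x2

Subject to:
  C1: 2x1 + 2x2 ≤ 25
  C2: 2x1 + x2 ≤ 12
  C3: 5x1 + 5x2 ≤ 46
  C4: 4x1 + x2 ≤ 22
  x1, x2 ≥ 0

max z = 7x1 + 2x2

s.t.
  2x1 + 2x2 + s1 = 25
  2x1 + x2 + s2 = 12
  5x1 + 5x2 + s3 = 46
  4x1 + x2 + s4 = 22
  x1, x2, s1, s2, s3, s4 ≥ 0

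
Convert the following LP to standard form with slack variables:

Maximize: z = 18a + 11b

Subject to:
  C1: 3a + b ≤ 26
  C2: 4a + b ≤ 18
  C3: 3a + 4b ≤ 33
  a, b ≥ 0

max z = 18a + 11b

s.t.
  3a + b + s1 = 26
  4a + b + s2 = 18
  3a + 4b + s3 = 33
  a, b, s1, s2, s3 ≥ 0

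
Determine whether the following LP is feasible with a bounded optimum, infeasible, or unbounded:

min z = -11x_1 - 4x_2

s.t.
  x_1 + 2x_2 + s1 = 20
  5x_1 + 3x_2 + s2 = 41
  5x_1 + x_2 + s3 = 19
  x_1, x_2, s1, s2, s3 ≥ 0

Feasible with a bounded optimal solution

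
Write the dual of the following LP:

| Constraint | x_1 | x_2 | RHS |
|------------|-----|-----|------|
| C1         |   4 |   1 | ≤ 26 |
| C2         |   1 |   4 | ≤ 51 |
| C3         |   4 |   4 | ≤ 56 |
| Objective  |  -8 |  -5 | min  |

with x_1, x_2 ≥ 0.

Primal min cᵀx s.t. Ax ≤ b, x ≥ 0  →  Dual max −bᵀy s.t. Aᵀy ≥ −c, y ≥ 0.

Maximize: z = -26y1 - 51y2 - 56y3

Subject to:
  4y1 + y2 + 4y3 ≥ 8
  y1 + 4y2 + 4y3 ≥ 5
  y1, y2, y3 ≥ 0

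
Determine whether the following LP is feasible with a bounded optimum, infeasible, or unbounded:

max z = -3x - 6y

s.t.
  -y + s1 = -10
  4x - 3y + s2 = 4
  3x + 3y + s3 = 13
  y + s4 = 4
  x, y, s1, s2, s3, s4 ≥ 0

Infeasible (no feasible solution exists)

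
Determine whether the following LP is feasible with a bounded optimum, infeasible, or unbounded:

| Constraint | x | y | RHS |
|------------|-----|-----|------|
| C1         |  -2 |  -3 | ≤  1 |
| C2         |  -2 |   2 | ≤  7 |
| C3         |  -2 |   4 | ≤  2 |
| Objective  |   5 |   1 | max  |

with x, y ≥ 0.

Unbounded (objective can increase without bound)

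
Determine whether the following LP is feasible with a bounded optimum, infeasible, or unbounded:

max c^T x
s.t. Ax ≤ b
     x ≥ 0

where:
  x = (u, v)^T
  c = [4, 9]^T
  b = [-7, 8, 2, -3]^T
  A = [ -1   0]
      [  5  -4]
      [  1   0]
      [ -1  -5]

Infeasible (no feasible solution exists)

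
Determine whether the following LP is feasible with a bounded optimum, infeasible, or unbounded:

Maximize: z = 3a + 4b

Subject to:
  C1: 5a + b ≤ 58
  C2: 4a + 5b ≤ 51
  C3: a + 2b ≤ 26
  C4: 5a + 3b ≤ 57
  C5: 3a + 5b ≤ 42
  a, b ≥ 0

Feasible with a bounded optimal solution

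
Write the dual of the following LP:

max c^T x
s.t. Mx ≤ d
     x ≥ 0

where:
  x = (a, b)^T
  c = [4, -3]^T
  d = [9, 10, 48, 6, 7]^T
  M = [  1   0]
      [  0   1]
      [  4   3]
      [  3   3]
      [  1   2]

Primal max cᵀx s.t. Ax ≤ b, x ≥ 0  →  Dual min bᵀy s.t. Aᵀy ≥ c, y ≥ 0.

Minimize: z = 9y1 + 10y2 + 48y3 + 6y4 + 7y5

Subject to:
  y1 + 4y3 + 3y4 + y5 ≥ 4
  y2 + 3y3 + 3y4 + 2y5 ≥ -3
  y1, y2, y3, y4, y5 ≥ 0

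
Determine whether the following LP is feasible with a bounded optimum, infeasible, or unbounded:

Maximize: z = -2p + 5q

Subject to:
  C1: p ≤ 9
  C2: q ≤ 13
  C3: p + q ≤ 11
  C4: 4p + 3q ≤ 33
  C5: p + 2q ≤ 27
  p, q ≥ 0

Feasible with a bounded optimal solution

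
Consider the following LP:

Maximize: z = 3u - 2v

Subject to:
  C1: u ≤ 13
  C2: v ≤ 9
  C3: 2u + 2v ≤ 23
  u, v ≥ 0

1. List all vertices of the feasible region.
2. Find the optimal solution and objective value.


1. (0, 0), (11.5, 0), (2.5, 9), (0, 9)
2. u = 11.5, v = 0, z = 34.5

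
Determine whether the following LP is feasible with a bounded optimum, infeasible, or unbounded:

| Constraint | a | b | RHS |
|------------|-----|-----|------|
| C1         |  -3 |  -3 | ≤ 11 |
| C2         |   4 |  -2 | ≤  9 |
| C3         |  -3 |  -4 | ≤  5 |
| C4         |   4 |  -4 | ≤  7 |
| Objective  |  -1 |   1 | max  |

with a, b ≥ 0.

Unbounded (objective can increase without bound)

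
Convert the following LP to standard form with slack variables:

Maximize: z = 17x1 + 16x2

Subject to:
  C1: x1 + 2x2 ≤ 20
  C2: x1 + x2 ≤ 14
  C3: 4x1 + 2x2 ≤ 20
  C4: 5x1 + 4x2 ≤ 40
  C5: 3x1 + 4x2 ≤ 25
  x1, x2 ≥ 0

max z = 17x1 + 16x2

s.t.
  x1 + 2x2 + s1 = 20
  x1 + x2 + s2 = 14
  4x1 + 2x2 + s3 = 20
  5x1 + 4x2 + s4 = 40
  3x1 + 4x2 + s5 = 25
  x1, x2, s1, s2, s3, s4, s5 ≥ 0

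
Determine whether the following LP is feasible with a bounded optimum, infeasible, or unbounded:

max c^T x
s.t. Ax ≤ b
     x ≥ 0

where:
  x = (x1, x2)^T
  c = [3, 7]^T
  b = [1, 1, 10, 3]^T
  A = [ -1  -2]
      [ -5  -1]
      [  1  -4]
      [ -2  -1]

Unbounded (objective can increase without bound)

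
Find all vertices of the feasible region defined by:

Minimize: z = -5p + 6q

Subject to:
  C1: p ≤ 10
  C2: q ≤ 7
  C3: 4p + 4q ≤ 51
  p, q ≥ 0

(0, 0), (10, 0), (10, 2.75), (5.75, 7), (0, 7)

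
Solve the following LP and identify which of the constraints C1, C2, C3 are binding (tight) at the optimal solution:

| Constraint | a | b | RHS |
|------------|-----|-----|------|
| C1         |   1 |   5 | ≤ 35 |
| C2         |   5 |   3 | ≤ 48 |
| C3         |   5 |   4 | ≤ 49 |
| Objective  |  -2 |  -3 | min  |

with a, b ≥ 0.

At a = 5, b = 6, compute slack b - a·x for each constraint:
  C1: 35 − 35 = 0  (binding)
  C2: 48 − 43 = 5  (slack)
  C3: 49 − 49 = 0  (binding)

Optimal: a = 5, b = 6
Binding: C1, C3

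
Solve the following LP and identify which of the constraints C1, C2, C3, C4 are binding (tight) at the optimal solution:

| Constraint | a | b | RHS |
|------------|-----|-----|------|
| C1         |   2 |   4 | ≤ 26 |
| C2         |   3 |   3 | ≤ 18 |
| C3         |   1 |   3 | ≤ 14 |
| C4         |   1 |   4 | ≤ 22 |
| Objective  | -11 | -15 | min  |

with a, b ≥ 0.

At a = 2, b = 4, compute slack b - a·x for each constraint:
  C1: 26 − 20 = 6  (slack)
  C2: 18 − 18 = 0  (binding)
  C3: 14 − 14 = 0  (binding)
  C4: 22 − 18 = 4  (slack)

Optimal: a = 2, b = 4
Binding: C2, C3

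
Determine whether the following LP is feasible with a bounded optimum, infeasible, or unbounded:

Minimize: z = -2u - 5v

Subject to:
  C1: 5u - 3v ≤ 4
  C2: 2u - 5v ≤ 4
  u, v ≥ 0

Unbounded (objective can decrease without bound)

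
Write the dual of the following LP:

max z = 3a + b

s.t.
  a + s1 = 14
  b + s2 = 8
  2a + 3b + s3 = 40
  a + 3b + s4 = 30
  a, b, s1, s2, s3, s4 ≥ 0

Primal max cᵀx s.t. Ax ≤ b, x ≥ 0  →  Dual min bᵀy s.t. Aᵀy ≥ c, y ≥ 0.

Minimize: z = 14y1 + 8y2 + 40y3 + 30y4

Subject to:
  y1 + 2y3 + y4 ≥ 3
  y2 + 3y3 + 3y4 ≥ 1
  y1, y2, y3, y4 ≥ 0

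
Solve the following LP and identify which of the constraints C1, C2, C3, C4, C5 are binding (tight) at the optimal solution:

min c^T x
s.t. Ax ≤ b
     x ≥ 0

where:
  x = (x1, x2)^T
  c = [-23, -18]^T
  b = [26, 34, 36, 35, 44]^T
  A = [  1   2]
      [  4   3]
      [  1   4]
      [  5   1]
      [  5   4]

At x1 = 4, x2 = 6, compute slack b - a·x for each constraint:
  C1: 26 − 16 = 10  (slack)
  C2: 34 − 34 = 0  (binding)
  C3: 36 − 28 = 8  (slack)
  C4: 35 − 26 = 9  (slack)
  C5: 44 − 44 = 0  (binding)

Optimal: x1 = 4, x2 = 6
Binding: C2, C5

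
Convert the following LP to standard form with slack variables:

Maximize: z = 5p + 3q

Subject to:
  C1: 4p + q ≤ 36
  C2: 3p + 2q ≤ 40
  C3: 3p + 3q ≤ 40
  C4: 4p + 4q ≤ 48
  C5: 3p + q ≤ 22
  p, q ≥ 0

max z = 5p + 3q

s.t.
  4p + q + s1 = 36
  3p + 2q + s2 = 40
  3p + 3q + s3 = 40
  4p + 4q + s4 = 48
  3p + q + s5 = 22
  p, q, s1, s2, s3, s4, s5 ≥ 0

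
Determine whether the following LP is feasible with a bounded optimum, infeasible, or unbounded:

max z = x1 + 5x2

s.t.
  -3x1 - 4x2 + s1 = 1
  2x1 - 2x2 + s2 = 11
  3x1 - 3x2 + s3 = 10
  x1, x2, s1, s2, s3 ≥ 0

Unbounded (objective can increase without bound)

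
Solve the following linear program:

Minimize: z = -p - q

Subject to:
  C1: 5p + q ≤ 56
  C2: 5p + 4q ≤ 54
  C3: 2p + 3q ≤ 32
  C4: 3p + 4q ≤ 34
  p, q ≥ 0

Evaluate the objective at each vertex of the feasible region:
  z(0, 0) = 0
  z(10.8, 0) = -10.8
  z(10, 1) = -11  ←
  z(0, 8.5) = -8.5
The minimum is at p = 10, q = 1.

p = 10, q = 1, z = -11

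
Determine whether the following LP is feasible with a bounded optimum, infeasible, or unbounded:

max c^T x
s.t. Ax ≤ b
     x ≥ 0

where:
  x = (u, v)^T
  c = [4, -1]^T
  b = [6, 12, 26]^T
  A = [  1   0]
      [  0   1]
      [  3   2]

Feasible with a bounded optimal solution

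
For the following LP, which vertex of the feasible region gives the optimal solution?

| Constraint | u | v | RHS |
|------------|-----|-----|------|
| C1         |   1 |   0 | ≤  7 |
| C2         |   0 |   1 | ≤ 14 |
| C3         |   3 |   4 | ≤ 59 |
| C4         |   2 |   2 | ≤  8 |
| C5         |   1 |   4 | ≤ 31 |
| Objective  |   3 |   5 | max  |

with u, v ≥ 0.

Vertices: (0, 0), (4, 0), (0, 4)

Evaluate the objective at each vertex of the feasible region:
  z(0, 0) = 0
  z(4, 0) = 12
  z(0, 4) = 20  ←
The maximum is at u = 0, v = 4.

(0, 4)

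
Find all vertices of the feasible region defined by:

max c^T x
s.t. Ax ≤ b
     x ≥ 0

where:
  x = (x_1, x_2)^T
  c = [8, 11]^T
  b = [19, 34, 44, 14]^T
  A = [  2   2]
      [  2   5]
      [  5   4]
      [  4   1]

(0, 0), (3.5, 0), (2, 6), (0, 6.8)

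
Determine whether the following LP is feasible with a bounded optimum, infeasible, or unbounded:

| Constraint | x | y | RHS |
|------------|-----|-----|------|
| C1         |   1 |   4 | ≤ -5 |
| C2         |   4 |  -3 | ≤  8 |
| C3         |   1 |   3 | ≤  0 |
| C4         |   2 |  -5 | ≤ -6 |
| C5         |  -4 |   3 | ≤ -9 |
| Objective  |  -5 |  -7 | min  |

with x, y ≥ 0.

Infeasible (no feasible solution exists)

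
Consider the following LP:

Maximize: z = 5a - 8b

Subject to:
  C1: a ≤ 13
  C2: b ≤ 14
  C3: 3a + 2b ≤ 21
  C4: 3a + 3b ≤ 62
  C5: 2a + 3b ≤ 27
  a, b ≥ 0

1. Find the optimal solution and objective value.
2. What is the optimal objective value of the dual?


1. a = 7, b = 0, z = 35
2. 35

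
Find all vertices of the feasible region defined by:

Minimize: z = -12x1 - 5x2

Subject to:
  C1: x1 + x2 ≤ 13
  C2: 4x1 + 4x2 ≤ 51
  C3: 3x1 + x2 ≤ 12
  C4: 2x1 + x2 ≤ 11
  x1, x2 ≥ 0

(0, 0), (4, 0), (1, 9), (0, 11)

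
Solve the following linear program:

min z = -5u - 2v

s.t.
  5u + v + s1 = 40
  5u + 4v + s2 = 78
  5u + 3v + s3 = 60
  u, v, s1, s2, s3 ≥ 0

Evaluate the objective at each vertex of the feasible region:
  z(0, 0) = 0
  z(8, 0) = -40
  z(6, 10) = -50  ←
  z(1.2, 18) = -42
  z(0, 19.5) = -39
The minimum is at u = 6, v = 10.

u = 6, v = 10, z = -50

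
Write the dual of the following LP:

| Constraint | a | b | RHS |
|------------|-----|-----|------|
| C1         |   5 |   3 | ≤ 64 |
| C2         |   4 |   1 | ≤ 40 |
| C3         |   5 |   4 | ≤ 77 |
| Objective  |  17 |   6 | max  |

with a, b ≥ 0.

Primal max cᵀx s.t. Ax ≤ b, x ≥ 0  →  Dual min bᵀy s.t. Aᵀy ≥ c, y ≥ 0.

Minimize: z = 64y1 + 40y2 + 77y3

Subject to:
  5y1 + 4y2 + 5y3 ≥ 17
  3y1 + y2 + 4y3 ≥ 6
  y1, y2, y3 ≥ 0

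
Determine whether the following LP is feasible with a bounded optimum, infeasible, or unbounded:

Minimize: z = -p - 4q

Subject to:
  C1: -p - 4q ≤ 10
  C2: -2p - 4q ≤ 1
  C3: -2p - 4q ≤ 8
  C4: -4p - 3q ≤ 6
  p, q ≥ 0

Unbounded (objective can decrease without bound)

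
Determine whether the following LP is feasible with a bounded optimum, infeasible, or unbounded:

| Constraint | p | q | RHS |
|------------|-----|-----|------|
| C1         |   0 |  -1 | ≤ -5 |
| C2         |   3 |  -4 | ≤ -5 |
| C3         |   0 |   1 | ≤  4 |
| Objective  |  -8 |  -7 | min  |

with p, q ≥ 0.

Infeasible (no feasible solution exists)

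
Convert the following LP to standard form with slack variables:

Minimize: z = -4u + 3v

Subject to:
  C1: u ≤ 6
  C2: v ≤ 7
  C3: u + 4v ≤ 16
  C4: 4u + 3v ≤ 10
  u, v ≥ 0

min z = -4u + 3v

s.t.
  u + s1 = 6
  v + s2 = 7
  u + 4v + s3 = 16
  4u + 3v + s4 = 10
  u, v, s1, s2, s3, s4 ≥ 0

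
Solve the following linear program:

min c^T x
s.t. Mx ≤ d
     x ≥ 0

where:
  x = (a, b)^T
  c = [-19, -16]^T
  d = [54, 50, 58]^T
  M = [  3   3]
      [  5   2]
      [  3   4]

Evaluate the objective at each vertex of the feasible region:
  z(0, 0) = 0
  z(10, 0) = -190
  z(6, 10) = -274  ←
  z(0, 14.5) = -232
The minimum is at a = 6, b = 10.

a = 6, b = 10, z = -274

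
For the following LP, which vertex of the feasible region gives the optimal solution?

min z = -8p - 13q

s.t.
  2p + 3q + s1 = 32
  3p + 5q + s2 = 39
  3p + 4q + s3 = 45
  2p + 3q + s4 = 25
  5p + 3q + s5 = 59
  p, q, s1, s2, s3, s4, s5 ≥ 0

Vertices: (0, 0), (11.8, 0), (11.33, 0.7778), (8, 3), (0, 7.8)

Evaluate the objective at each vertex of the feasible region:
  z(0, 0) = 0
  z(11.8, 0) = -94.4
  z(11.33, 0.7778) = -100.8
  z(8, 3) = -103  ←
  z(0, 7.8) = -101.4
The minimum is at p = 8, q = 3.

(8, 3)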